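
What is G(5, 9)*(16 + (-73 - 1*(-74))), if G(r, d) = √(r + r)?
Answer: 17*√10 ≈ 53.759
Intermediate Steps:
G(r, d) = √2*√r (G(r, d) = √(2*r) = √2*√r)
G(5, 9)*(16 + (-73 - 1*(-74))) = (√2*√5)*(16 + (-73 - 1*(-74))) = √10*(16 + (-73 + 74)) = √10*(16 + 1) = √10*17 = 17*√10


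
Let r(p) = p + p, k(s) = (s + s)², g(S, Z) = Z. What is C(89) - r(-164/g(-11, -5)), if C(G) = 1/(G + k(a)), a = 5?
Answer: -61987/945 ≈ -65.595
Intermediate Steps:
k(s) = 4*s² (k(s) = (2*s)² = 4*s²)
r(p) = 2*p
C(G) = 1/(100 + G) (C(G) = 1/(G + 4*5²) = 1/(G + 4*25) = 1/(G + 100) = 1/(100 + G))
C(89) - r(-164/g(-11, -5)) = 1/(100 + 89) - 2*(-164/(-5)) = 1/189 - 2*(-164*(-⅕)) = 1/189 - 2*164/5 = 1/189 - 1*328/5 = 1/189 - 328/5 = -61987/945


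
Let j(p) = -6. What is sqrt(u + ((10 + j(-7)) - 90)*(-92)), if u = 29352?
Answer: 4*sqrt(2329) ≈ 193.04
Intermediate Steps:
sqrt(u + ((10 + j(-7)) - 90)*(-92)) = sqrt(29352 + ((10 - 6) - 90)*(-92)) = sqrt(29352 + (4 - 90)*(-92)) = sqrt(29352 - 86*(-92)) = sqrt(29352 + 7912) = sqrt(37264) = 4*sqrt(2329)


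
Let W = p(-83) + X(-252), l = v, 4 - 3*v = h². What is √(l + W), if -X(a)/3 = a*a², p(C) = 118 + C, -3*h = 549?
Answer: 2*√107995269/3 ≈ 6928.1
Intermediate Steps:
h = -183 (h = -⅓*549 = -183)
v = -33485/3 (v = 4/3 - ⅓*(-183)² = 4/3 - ⅓*33489 = 4/3 - 11163 = -33485/3 ≈ -11162.)
X(a) = -3*a³ (X(a) = -3*a*a² = -3*a³)
l = -33485/3 ≈ -11162.
W = 48009059 (W = (118 - 83) - 3*(-252)³ = 35 - 3*(-16003008) = 35 + 48009024 = 48009059)
√(l + W) = √(-33485/3 + 48009059) = √(143993692/3) = 2*√107995269/3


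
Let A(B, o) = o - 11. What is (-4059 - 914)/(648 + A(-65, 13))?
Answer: -4973/650 ≈ -7.6508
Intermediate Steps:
A(B, o) = -11 + o
(-4059 - 914)/(648 + A(-65, 13)) = (-4059 - 914)/(648 + (-11 + 13)) = -4973/(648 + 2) = -4973/650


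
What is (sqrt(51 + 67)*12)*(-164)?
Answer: -1968*sqrt(118) ≈ -21378.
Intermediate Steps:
(sqrt(51 + 67)*12)*(-164) = (sqrt(118)*12)*(-164) = (12*sqrt(118))*(-164) = -1968*sqrt(118)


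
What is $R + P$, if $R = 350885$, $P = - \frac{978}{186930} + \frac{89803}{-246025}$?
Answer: $\frac{537899742537967}{1532981775} \approx 3.5088 \cdot 10^{5}$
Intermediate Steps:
$P = - \frac{567582908}{1532981775}$ ($P = \left(-978\right) \frac{1}{186930} + 89803 \left(- \frac{1}{246025}\right) = - \frac{163}{31155} - \frac{89803}{246025} = - \frac{567582908}{1532981775} \approx -0.37025$)
$R + P = 350885 - \frac{567582908}{1532981775} = \frac{537899742537967}{1532981775}$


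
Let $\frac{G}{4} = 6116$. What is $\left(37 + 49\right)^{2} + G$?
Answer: $31860$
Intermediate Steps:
$G = 24464$ ($G = 4 \cdot 6116 = 24464$)
$\left(37 + 49\right)^{2} + G = \left(37 + 49\right)^{2} + 24464 = 86^{2} + 24464 = 7396 + 24464 = 31860$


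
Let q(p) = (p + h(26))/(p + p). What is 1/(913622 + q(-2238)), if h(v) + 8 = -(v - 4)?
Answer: 373/340781195 ≈ 1.0945e-6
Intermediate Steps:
h(v) = -4 - v (h(v) = -8 - (v - 4) = -8 - (-4 + v) = -8 + (4 - v) = -4 - v)
q(p) = (-30 + p)/(2*p) (q(p) = (p + (-4 - 1*26))/(p + p) = (p + (-4 - 26))/((2*p)) = (p - 30)*(1/(2*p)) = (-30 + p)*(1/(2*p)) = (-30 + p)/(2*p))
1/(913622 + q(-2238)) = 1/(913622 + (½)*(-30 - 2238)/(-2238)) = 1/(913622 + (½)*(-1/2238)*(-2268)) = 1/(913622 + 189/373) = 1/(340781195/373) = 373/340781195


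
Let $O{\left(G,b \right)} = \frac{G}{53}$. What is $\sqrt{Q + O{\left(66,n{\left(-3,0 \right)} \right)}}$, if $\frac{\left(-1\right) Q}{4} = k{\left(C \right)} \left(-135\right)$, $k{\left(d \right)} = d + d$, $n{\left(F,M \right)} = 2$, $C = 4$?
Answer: $\frac{7 \sqrt{247722}}{53} \approx 65.736$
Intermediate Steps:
$k{\left(d \right)} = 2 d$
$Q = 4320$ ($Q = - 4 \cdot 2 \cdot 4 \left(-135\right) = - 4 \cdot 8 \left(-135\right) = \left(-4\right) \left(-1080\right) = 4320$)
$O{\left(G,b \right)} = \frac{G}{53}$ ($O{\left(G,b \right)} = G \frac{1}{53} = \frac{G}{53}$)
$\sqrt{Q + O{\left(66,n{\left(-3,0 \right)} \right)}} = \sqrt{4320 + \frac{1}{53} \cdot 66} = \sqrt{4320 + \frac{66}{53}} = \sqrt{\frac{229026}{53}} = \frac{7 \sqrt{247722}}{53}$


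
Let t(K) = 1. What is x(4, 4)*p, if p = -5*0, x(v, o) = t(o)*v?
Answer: 0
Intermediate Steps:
x(v, o) = v (x(v, o) = 1*v = v)
p = 0
x(4, 4)*p = 4*0 = 0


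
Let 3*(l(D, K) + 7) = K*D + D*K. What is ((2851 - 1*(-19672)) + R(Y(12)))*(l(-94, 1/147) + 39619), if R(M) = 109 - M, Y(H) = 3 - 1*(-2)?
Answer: 395264365408/441 ≈ 8.9629e+8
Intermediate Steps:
Y(H) = 5 (Y(H) = 3 + 2 = 5)
l(D, K) = -7 + 2*D*K/3 (l(D, K) = -7 + (K*D + D*K)/3 = -7 + (D*K + D*K)/3 = -7 + (2*D*K)/3 = -7 + 2*D*K/3)
((2851 - 1*(-19672)) + R(Y(12)))*(l(-94, 1/147) + 39619) = ((2851 - 1*(-19672)) + (109 - 1*5))*((-7 + (2/3)*(-94)/147) + 39619) = ((2851 + 19672) + (109 - 5))*((-7 + (2/3)*(-94)*(1/147)) + 39619) = (22523 + 104)*((-7 - 188/441) + 39619) = 22627*(-3275/441 + 39619) = 22627*(17468704/441) = 395264365408/441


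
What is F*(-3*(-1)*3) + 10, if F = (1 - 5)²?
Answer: 154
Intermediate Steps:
F = 16 (F = (-4)² = 16)
F*(-3*(-1)*3) + 10 = 16*(-3*(-1)*3) + 10 = 16*(3*3) + 10 = 16*9 + 10 = 144 + 10 = 154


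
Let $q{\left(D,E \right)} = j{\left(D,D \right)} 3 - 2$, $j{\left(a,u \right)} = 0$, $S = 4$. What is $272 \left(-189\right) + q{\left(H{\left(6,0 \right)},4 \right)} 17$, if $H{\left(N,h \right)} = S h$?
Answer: $-51442$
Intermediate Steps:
$H{\left(N,h \right)} = 4 h$
$q{\left(D,E \right)} = -2$ ($q{\left(D,E \right)} = 0 \cdot 3 - 2 = 0 - 2 = -2$)
$272 \left(-189\right) + q{\left(H{\left(6,0 \right)},4 \right)} 17 = 272 \left(-189\right) - 34 = -51408 - 34 = -51442$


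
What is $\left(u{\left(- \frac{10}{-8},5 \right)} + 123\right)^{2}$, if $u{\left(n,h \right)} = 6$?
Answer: $16641$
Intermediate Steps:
$\left(u{\left(- \frac{10}{-8},5 \right)} + 123\right)^{2} = \left(6 + 123\right)^{2} = 129^{2} = 16641$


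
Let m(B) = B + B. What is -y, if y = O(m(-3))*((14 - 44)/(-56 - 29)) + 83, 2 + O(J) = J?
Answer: -1363/17 ≈ -80.177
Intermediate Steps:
m(B) = 2*B
O(J) = -2 + J
y = 1363/17 (y = (-2 + 2*(-3))*((14 - 44)/(-56 - 29)) + 83 = (-2 - 6)*(-30/(-85)) + 83 = -(-240)*(-1)/85 + 83 = -8*6/17 + 83 = -48/17 + 83 = 1363/17 ≈ 80.177)
-y = -1*1363/17 = -1363/17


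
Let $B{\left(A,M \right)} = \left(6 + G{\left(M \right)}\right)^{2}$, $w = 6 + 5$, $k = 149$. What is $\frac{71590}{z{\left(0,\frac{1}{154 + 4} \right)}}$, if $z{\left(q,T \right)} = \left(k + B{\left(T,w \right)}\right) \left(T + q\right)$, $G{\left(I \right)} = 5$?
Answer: $\frac{1131122}{27} \approx 41893.0$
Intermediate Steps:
$w = 11$
$B{\left(A,M \right)} = 121$ ($B{\left(A,M \right)} = \left(6 + 5\right)^{2} = 11^{2} = 121$)
$z{\left(q,T \right)} = 270 T + 270 q$ ($z{\left(q,T \right)} = \left(149 + 121\right) \left(T + q\right) = 270 \left(T + q\right) = 270 T + 270 q$)
$\frac{71590}{z{\left(0,\frac{1}{154 + 4} \right)}} = \frac{71590}{\frac{270}{154 + 4} + 270 \cdot 0} = \frac{71590}{\frac{270}{158} + 0} = \frac{71590}{270 \cdot \frac{1}{158} + 0} = \frac{71590}{\frac{135}{79} + 0} = \frac{71590}{\frac{135}{79}} = 71590 \cdot \frac{79}{135} = \frac{1131122}{27}$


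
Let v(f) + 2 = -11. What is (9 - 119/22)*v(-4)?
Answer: -1027/22 ≈ -46.682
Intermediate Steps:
v(f) = -13 (v(f) = -2 - 11 = -13)
(9 - 119/22)*v(-4) = (9 - 119/22)*(-13) = (79/22)*(-13) = -1027/22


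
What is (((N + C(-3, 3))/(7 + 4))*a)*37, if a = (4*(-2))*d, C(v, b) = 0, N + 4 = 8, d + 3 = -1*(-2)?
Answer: 1184/11 ≈ 107.64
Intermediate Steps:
d = -1 (d = -3 - 1*(-2) = -3 + 2 = -1)
N = 4 (N = -4 + 8 = 4)
a = 8 (a = (4*(-2))*(-1) = -8*(-1) = 8)
(((N + C(-3, 3))/(7 + 4))*a)*37 = (((4 + 0)/(7 + 4))*8)*37 = ((4/11)*8)*37 = (32/11)*37 = 1184/11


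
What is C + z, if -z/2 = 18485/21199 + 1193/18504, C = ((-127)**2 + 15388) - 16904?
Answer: 2865726354877/196133148 ≈ 14611.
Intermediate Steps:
C = 14613 (C = (16129 + 15388) - 16904 = 31517 - 16904 = 14613)
z = -367336847/196133148 (z = -2*(18485/21199 + 1193/18504) = -2*367336847/392266296 = -367336847/196133148 ≈ -1.8729)
C + z = 14613 - 367336847/196133148 = 2865726354877/196133148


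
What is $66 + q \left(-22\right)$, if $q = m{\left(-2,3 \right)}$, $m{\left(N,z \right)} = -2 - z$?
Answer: $176$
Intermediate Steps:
$q = -5$ ($q = -2 - 3 = -5$)
$66 + q \left(-22\right) = 66 - -110 = 66 + 110 = 176$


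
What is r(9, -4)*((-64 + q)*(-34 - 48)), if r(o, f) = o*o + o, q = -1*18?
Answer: 605160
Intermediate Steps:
q = -18
r(o, f) = o + o² (r(o, f) = o² + o = o + o²)
r(9, -4)*((-64 + q)*(-34 - 48)) = (9*(1 + 9))*((-64 - 18)*(-34 - 48)) = (9*10)*(-82*(-82)) = 90*6724 = 605160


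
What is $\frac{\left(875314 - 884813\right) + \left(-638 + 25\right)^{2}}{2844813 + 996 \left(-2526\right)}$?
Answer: $\frac{122090}{109639} \approx 1.1136$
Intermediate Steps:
$\frac{\left(875314 - 884813\right) + \left(-638 + 25\right)^{2}}{2844813 + 996 \left(-2526\right)} = \frac{\left(875314 - 884813\right) + \left(-613\right)^{2}}{2844813 - 2515896} = \frac{-9499 + 375769}{328917} = 366270 \cdot \frac{1}{328917} = \frac{122090}{109639}$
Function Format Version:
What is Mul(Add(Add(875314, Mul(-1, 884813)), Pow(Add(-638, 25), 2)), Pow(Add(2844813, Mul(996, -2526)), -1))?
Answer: Rational(122090, 109639) ≈ 1.1136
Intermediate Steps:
Mul(Add(Add(875314, Mul(-1, 884813)), Pow(Add(-638, 25), 2)), Pow(Add(2844813, Mul(996, -2526)), -1)) = Mul(Add(Add(875314, -884813), Pow(-613, 2)), Pow(Add(2844813, -2515896), -1)) = Mul(Add(-9499, 375769), Pow(328917, -1)) = Mul(366270, Rational(1, 328917)) = Rational(122090, 109639)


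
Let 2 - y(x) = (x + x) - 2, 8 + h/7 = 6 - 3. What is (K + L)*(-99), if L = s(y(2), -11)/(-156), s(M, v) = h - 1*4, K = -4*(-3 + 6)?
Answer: 4653/4 ≈ 1163.3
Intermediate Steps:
h = -35 (h = -56 + 7*(6 - 3) = -56 + 7*3 = -56 + 21 = -35)
K = -12 (K = -4*3 = -12)
y(x) = 4 - 2*x (y(x) = 2 - ((x + x) - 2) = 2 - (2*x - 2) = 2 - (-2 + 2*x) = 2 + (2 - 2*x) = 4 - 2*x)
s(M, v) = -39 (s(M, v) = -35 - 1*4 = -35 - 4 = -39)
L = 1/4 (L = -39/(-156) = -39*(-1/156) = 1/4 ≈ 0.25000)
(K + L)*(-99) = (-12 + 1/4)*(-99) = -47/4*(-99) = 4653/4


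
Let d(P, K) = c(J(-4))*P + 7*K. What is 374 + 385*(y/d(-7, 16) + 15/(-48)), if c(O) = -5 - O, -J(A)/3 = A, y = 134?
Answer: 22897/48 ≈ 477.02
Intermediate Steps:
J(A) = -3*A
d(P, K) = -17*P + 7*K (d(P, K) = (-5 - (-3)*(-4))*P + 7*K = (-5 - 1*12)*P + 7*K = (-5 - 12)*P + 7*K = -17*P + 7*K)
374 + 385*(y/d(-7, 16) + 15/(-48)) = 374 + 385*(134/(-17*(-7) + 7*16) + 15/(-48)) = 374 + 385*(134/(119 + 112) + 15*(-1/48)) = 374 + 385*(134/231 - 5/16) = 374 + 385*(989/3696) = 374 + 4945/48 = 22897/48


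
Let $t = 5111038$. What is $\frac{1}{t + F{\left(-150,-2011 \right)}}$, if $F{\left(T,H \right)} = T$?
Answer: $\frac{1}{5110888} \approx 1.9566 \cdot 10^{-7}$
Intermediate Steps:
$\frac{1}{t + F{\left(-150,-2011 \right)}} = \frac{1}{5111038 - 150} = \frac{1}{5110888}$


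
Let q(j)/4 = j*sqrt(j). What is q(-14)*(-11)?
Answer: 616*I*sqrt(14) ≈ 2304.9*I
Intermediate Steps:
q(j) = 4*j**(3/2) (q(j) = 4*(j*sqrt(j)) = 4*j**(3/2))
q(-14)*(-11) = (4*(-14)**(3/2))*(-11) = (4*(-14*I*sqrt(14)))*(-11) = -56*I*sqrt(14)*(-11) = 616*I*sqrt(14)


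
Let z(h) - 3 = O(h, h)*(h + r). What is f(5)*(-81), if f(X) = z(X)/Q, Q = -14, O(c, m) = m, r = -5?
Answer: 243/14 ≈ 17.357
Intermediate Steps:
z(h) = 3 + h*(-5 + h) (z(h) = 3 + h*(h - 5) = 3 + h*(-5 + h))
f(X) = -3/14 - X²/14 + 5*X/14 (f(X) = (3 + X² - 5*X)/(-14) = (3 + X² - 5*X)*(-1/14) = -3/14 - X²/14 + 5*X/14)
f(5)*(-81) = (-3/14 - 1/14*5² + (5/14)*5)*(-81) = (-3/14 - 1/14*25 + 25/14)*(-81) = (-3/14 - 25/14 + 25/14)*(-81) = -3/14*(-81) = 243/14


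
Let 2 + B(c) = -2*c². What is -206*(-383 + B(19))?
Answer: 228042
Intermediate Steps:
B(c) = -2 - 2*c²
-206*(-383 + B(19)) = -206*(-383 + (-2 - 2*19²)) = -206*(-383 + (-2 - 2*361)) = -206*(-383 + (-2 - 722)) = -206*(-383 - 724) = -206*(-1107) = 228042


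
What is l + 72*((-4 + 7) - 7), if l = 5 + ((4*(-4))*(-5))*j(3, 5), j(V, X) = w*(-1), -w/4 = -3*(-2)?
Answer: 1637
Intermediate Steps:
w = -24 (w = -(-12)*(-2) = -4*6 = -24)
j(V, X) = 24 (j(V, X) = -24*(-1) = 24)
l = 1925 (l = 5 + ((4*(-4))*(-5))*24 = 5 - 16*(-5)*24 = 5 + 80*24 = 5 + 1920 = 1925)
l + 72*((-4 + 7) - 7) = 1925 + 72*((-4 + 7) - 7) = 1925 + 72*(3 - 7) = 1925 + 72*(-4) = 1925 - 288 = 1637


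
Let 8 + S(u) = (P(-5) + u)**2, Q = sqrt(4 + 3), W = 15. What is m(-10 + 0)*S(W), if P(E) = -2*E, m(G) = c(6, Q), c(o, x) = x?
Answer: 617*sqrt(7) ≈ 1632.4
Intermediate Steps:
Q = sqrt(7) ≈ 2.6458
m(G) = sqrt(7)
S(u) = -8 + (10 + u)**2 (S(u) = -8 + (-2*(-5) + u)**2 = -8 + (10 + u)**2)
m(-10 + 0)*S(W) = sqrt(7)*(-8 + (10 + 15)**2) = sqrt(7)*(-8 + 25**2) = sqrt(7)*(-8 + 625) = sqrt(7)*617 = 617*sqrt(7)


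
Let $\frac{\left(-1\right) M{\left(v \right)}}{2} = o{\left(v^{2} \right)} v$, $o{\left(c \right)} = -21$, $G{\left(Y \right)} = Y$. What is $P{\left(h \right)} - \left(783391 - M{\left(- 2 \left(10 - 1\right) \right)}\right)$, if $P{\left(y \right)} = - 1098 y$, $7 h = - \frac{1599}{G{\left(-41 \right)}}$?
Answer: $- \frac{5531851}{7} \approx -7.9026 \cdot 10^{5}$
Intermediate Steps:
$h = \frac{39}{7}$ ($h = \frac{\left(-1599\right) \frac{1}{-41}}{7} = \frac{\left(-1599\right) \left(- \frac{1}{41}\right)}{7} = \frac{1}{7} \cdot 39 = \frac{39}{7} \approx 5.5714$)
$M{\left(v \right)} = 42 v$ ($M{\left(v \right)} = - 2 \left(- 21 v\right) = 42 v$)
$P{\left(h \right)} - \left(783391 - M{\left(- 2 \left(10 - 1\right) \right)}\right) = \left(-1098\right) \frac{39}{7} - \left(783391 - 42 \left(- 2 \left(10 - 1\right)\right)\right) = - \frac{42822}{7} - \left(783391 - 42 \left(\left(-2\right) 9\right)\right) = - \frac{42822}{7} - \left(783391 - 42 \left(-18\right)\right) = - \frac{42822}{7} - \left(783391 - -756\right) = - \frac{42822}{7} - \left(783391 + 756\right) = - \frac{42822}{7} - 784147 = - \frac{5531851}{7}$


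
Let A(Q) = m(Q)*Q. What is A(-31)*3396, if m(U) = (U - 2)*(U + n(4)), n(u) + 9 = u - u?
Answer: -138964320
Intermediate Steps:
n(u) = -9 (n(u) = -9 + (u - u) = -9 + 0 = -9)
m(U) = (-9 + U)*(-2 + U) (m(U) = (U - 2)*(U - 9) = (-2 + U)*(-9 + U) = (-9 + U)*(-2 + U))
A(Q) = Q*(18 + Q² - 11*Q) (A(Q) = (18 + Q² - 11*Q)*Q = Q*(18 + Q² - 11*Q))
A(-31)*3396 = -31*(18 + (-31)² - 11*(-31))*3396 = -31*(18 + 961 + 341)*3396 = -31*1320*3396 = -40920*3396 = -138964320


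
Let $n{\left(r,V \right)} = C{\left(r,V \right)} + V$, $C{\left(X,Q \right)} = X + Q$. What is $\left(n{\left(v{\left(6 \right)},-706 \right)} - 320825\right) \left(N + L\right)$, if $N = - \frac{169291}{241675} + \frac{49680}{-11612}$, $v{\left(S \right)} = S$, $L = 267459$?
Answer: $- \frac{8637681260167749166}{100226075} \approx -8.6182 \cdot 10^{10}$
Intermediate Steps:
$C{\left(X,Q \right)} = Q + X$
$N = - \frac{3493055273}{701582525}$ ($N = \left(-169291\right) \frac{1}{241675} + 49680 \left(- \frac{1}{11612}\right) = - \frac{169291}{241675} - \frac{12420}{2903} = - \frac{3493055273}{701582525} \approx -4.9788$)
$n{\left(r,V \right)} = r + 2 V$ ($n{\left(r,V \right)} = \left(V + r\right) + V = r + 2 V$)
$\left(n{\left(v{\left(6 \right)},-706 \right)} - 320825\right) \left(N + L\right) = \left(\left(6 + 2 \left(-706\right)\right) - 320825\right) \left(- \frac{3493055273}{701582525} + 267459\right) = \left(\left(6 - 1412\right) - 320825\right) \frac{187641067498702}{701582525} = \left(-1406 - 320825\right) \frac{187641067498702}{701582525} = \left(-322231\right) \frac{187641067498702}{701582525} = - \frac{8637681260167749166}{100226075}$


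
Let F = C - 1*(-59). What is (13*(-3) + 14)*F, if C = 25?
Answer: -2100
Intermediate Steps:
F = 84 (F = 25 - 1*(-59) = 25 + 59 = 84)
(13*(-3) + 14)*F = (13*(-3) + 14)*84 = (-39 + 14)*84 = -25*84 = -2100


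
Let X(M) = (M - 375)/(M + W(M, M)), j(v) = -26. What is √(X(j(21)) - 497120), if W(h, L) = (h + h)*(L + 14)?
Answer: I*√177772340278/598 ≈ 705.07*I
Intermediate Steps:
W(h, L) = 2*h*(14 + L) (W(h, L) = (2*h)*(14 + L) = 2*h*(14 + L))
X(M) = (-375 + M)/(M + 2*M*(14 + M)) (X(M) = (M - 375)/(M + 2*M*(14 + M)) = (-375 + M)/(M + 2*M*(14 + M)))
√(X(j(21)) - 497120) = √((-375 - 26)/((-26)*(29 + 2*(-26))) - 497120) = √(-1/26*(-401)/(29 - 52) - 497120) = √(-1/26*(-401)/(-23) - 497120) = √(-1/26*(-1/23)*(-401) - 497120) = √(-401/598 - 497120) = √(-297278161/598) = I*√177772340278/598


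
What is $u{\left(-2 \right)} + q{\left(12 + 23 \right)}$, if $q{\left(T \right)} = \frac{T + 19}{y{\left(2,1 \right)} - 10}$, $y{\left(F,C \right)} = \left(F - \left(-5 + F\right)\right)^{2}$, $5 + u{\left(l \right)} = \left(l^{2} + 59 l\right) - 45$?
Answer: $- \frac{802}{5} \approx -160.4$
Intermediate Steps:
$u{\left(l \right)} = -50 + l^{2} + 59 l$ ($u{\left(l \right)} = -5 - \left(45 - l^{2} - 59 l\right) = -5 + \left(-45 + l^{2} + 59 l\right) = -50 + l^{2} + 59 l$)
$y{\left(F,C \right)} = 25$ ($y{\left(F,C \right)} = 5^{2} = 25$)
$q{\left(T \right)} = \frac{19}{15} + \frac{T}{15}$ ($q{\left(T \right)} = \frac{T + 19}{25 - 10} = \frac{19 + T}{15} = \left(19 + T\right) \frac{1}{15} = \frac{19}{15} + \frac{T}{15}$)
$u{\left(-2 \right)} + q{\left(12 + 23 \right)} = \left(-50 + \left(-2\right)^{2} + 59 \left(-2\right)\right) + \left(\frac{19}{15} + \frac{12 + 23}{15}\right) = \left(-50 + 4 - 118\right) + \left(\frac{19}{15} + \frac{1}{15} \cdot 35\right) = -164 + \left(\frac{19}{15} + \frac{7}{3}\right) = -164 + \frac{18}{5} = - \frac{802}{5}$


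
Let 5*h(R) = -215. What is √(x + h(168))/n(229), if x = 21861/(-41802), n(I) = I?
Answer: I*√8450260366/3190886 ≈ 0.028809*I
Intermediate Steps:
h(R) = -43 (h(R) = (⅕)*(-215) = -43)
x = -7287/13934 (x = 21861*(-1/41802) = -7287/13934 ≈ -0.52297)
√(x + h(168))/n(229) = √(-7287/13934 - 43)/229 = √(-606449/13934)*(1/229) = (I*√8450260366/13934)*(1/229) = I*√8450260366/3190886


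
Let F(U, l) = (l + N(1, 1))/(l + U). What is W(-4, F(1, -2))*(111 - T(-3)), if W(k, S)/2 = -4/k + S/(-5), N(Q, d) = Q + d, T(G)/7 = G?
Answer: 264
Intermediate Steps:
T(G) = 7*G
F(U, l) = (2 + l)/(U + l) (F(U, l) = (l + (1 + 1))/(l + U) = (l + 2)/(U + l) = (2 + l)/(U + l))
W(k, S) = -8/k - 2*S/5 (W(k, S) = 2*(-4/k + S/(-5)) = 2*(-4/k + S*(-1/5)) = 2*(-4/k - S/5) = -8/k - 2*S/5)
W(-4, F(1, -2))*(111 - T(-3)) = (-8/(-4) - 2*(2 - 2)/(5*(1 - 2)))*(111 - 7*(-3)) = (-8*(-1/4) - 2*0/(5*(-1)))*(111 - 1*(-21)) = (2 - (-2)*0/5)*(111 + 21) = (2 - 2/5*0)*132 = (2 + 0)*132 = 2*132 = 264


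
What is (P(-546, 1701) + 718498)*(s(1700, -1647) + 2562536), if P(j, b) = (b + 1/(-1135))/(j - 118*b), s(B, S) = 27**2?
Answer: 42070824879770104079/22843464 ≈ 1.8417e+12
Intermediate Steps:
s(B, S) = 729
P(j, b) = (-1/1135 + b)/(j - 118*b) (P(j, b) = (b - 1/1135)/(j - 118*b) = (-1/1135 + b)/(j - 118*b))
(P(-546, 1701) + 718498)*(s(1700, -1647) + 2562536) = ((1/1135 - 1*1701)/(-1*(-546) + 118*1701) + 718498)*(729 + 2562536) = ((1/1135 - 1701)/(546 + 200718) + 718498)*2563265 = (-1930634/1135/201264 + 718498)*2563265 = ((1/201264)*(-1930634/1135) + 718498)*2563265 = (-965317/114217320 + 718498)*2563265 = (82064915020043/114217320)*2563265 = 42070824879770104079/22843464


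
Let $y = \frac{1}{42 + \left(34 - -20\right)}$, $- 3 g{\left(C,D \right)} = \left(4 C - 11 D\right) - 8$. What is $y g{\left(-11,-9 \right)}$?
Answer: $- \frac{47}{288} \approx -0.16319$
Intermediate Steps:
$g{\left(C,D \right)} = \frac{8}{3} - \frac{4 C}{3} + \frac{11 D}{3}$ ($g{\left(C,D \right)} = - \frac{\left(4 C - 11 D\right) - 8}{3} = - \frac{\left(- 11 D + 4 C\right) - 8}{3} = - \frac{-8 - 11 D + 4 C}{3} = \frac{8}{3} - \frac{4 C}{3} + \frac{11 D}{3}$)
$y = \frac{1}{96}$ ($y = \frac{1}{42 + \left(34 + 20\right)} = \frac{1}{42 + 54} = \frac{1}{96} \approx 0.010417$)
$y g{\left(-11,-9 \right)} = \frac{\frac{8}{3} - - \frac{44}{3} + \frac{11}{3} \left(-9\right)}{96} = \frac{\frac{8}{3} + \frac{44}{3} - 33}{96} = \frac{1}{96} \left(- \frac{47}{3}\right) = - \frac{47}{288}$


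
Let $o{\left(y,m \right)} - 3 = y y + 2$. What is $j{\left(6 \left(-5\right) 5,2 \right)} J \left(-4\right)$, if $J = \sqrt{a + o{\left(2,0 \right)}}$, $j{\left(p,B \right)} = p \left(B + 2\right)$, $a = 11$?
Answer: $4800 \sqrt{5} \approx 10733.0$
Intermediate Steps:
$o{\left(y,m \right)} = 5 + y^{2}$ ($o{\left(y,m \right)} = 3 + \left(y y + 2\right) = 3 + \left(y^{2} + 2\right) = 3 + \left(2 + y^{2}\right) = 5 + y^{2}$)
$j{\left(p,B \right)} = p \left(2 + B\right)$
$J = 2 \sqrt{5}$ ($J = \sqrt{11 + \left(5 + 2^{2}\right)} = \sqrt{11 + \left(5 + 4\right)} = \sqrt{11 + 9} = \sqrt{20} = 2 \sqrt{5} \approx 4.4721$)
$j{\left(6 \left(-5\right) 5,2 \right)} J \left(-4\right) = 6 \left(-5\right) 5 \left(2 + 2\right) 2 \sqrt{5} \left(-4\right) = \left(-30\right) 5 \cdot 4 \cdot 2 \sqrt{5} \left(-4\right) = \left(-150\right) 4 \cdot 2 \sqrt{5} \left(-4\right) = - 600 \cdot 2 \sqrt{5} \left(-4\right) = - 1200 \sqrt{5} \left(-4\right) = 4800 \sqrt{5}$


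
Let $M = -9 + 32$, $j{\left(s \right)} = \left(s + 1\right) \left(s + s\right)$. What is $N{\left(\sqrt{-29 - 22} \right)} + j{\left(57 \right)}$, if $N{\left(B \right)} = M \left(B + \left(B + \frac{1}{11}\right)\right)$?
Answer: $\frac{72755}{11} + 46 i \sqrt{51} \approx 6614.1 + 328.51 i$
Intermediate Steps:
$j{\left(s \right)} = 2 s \left(1 + s\right)$ ($j{\left(s \right)} = \left(1 + s\right) 2 s = 2 s \left(1 + s\right)$)
$M = 23$
$N{\left(B \right)} = \frac{23}{11} + 46 B$ ($N{\left(B \right)} = 23 \left(B + \left(B + \frac{1}{11}\right)\right) = 23 \left(B + \left(\frac{1}{11} + B\right)\right) = 23 \left(\frac{1}{11} + 2 B\right) = \frac{23}{11} + 46 B$)
$N{\left(\sqrt{-29 - 22} \right)} + j{\left(57 \right)} = \left(\frac{23}{11} + 46 \sqrt{-29 - 22}\right) + 2 \cdot 57 \left(1 + 57\right) = \left(\frac{23}{11} + 46 \sqrt{-51}\right) + 2 \cdot 57 \cdot 58 = \left(\frac{23}{11} + 46 i \sqrt{51}\right) + 6612 = \frac{72755}{11} + 46 i \sqrt{51}$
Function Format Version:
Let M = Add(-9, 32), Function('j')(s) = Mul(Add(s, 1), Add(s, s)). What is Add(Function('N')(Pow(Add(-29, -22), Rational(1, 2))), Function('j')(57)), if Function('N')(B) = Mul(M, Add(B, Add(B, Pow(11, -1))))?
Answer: Add(Rational(72755, 11), Mul(46, I, Pow(51, Rational(1, 2)))) ≈ Add(6614.1, Mul(328.51, I))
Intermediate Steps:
Function('j')(s) = Mul(2, s, Add(1, s)) (Function('j')(s) = Mul(Add(1, s), Mul(2, s)) = Mul(2, s, Add(1, s)))
M = 23
Function('N')(B) = Add(Rational(23, 11), Mul(46, B)) (Function('N')(B) = Mul(23, Add(B, Add(B, Pow(11, -1)))) = Mul(23, Add(B, Add(B, Rational(1, 11)))) = Mul(23, Add(B, Add(Rational(1, 11), B))) = Mul(23, Add(Rational(1, 11), Mul(2, B))) = Add(Rational(23, 11), Mul(46, B)))
Add(Function('N')(Pow(Add(-29, -22), Rational(1, 2))), Function('j')(57)) = Add(Add(Rational(23, 11), Mul(46, Pow(Add(-29, -22), Rational(1, 2)))), Mul(2, 57, Add(1, 57))) = Add(Add(Rational(23, 11), Mul(46, Pow(-51, Rational(1, 2)))), Mul(2, 57, 58)) = Add(Add(Rational(23, 11), Mul(46, Mul(I, Pow(51, Rational(1, 2))))), 6612) = Add(Add(Rational(23, 11), Mul(46, I, Pow(51, Rational(1, 2)))), 6612) = Add(Rational(72755, 11), Mul(46, I, Pow(51, Rational(1, 2))))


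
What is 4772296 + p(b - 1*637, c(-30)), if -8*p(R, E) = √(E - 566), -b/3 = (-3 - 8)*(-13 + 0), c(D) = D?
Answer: 4772296 - I*√149/4 ≈ 4.7723e+6 - 3.0516*I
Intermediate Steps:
b = -429 (b = -3*(-3 - 8)*(-13 + 0) = -(-33)*(-13) = -3*143 = -429)
p(R, E) = -√(-566 + E)/8 (p(R, E) = -√(E - 566)/8 = -√(-566 + E)/8)
4772296 + p(b - 1*637, c(-30)) = 4772296 - √(-566 - 30)/8 = 4772296 - I*√149/4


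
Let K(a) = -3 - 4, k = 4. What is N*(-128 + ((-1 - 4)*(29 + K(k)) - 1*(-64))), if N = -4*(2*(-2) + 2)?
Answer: -1392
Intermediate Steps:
K(a) = -7
N = 8 (N = -4*(-4 + 2) = -4*(-2) = 8)
N*(-128 + ((-1 - 4)*(29 + K(k)) - 1*(-64))) = 8*(-128 + ((-1 - 4)*(29 - 7) - 1*(-64))) = 8*(-128 + (-5*22 + 64)) = 8*(-128 + (-110 + 64)) = 8*(-128 - 46) = 8*(-174) = -1392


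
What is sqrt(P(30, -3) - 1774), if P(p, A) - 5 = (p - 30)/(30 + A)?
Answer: I*sqrt(1769) ≈ 42.06*I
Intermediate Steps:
P(p, A) = 5 + (-30 + p)/(30 + A) (P(p, A) = 5 + (p - 30)/(30 + A) = 5 + (-30 + p)/(30 + A))
sqrt(P(30, -3) - 1774) = sqrt((120 + 30 + 5*(-3))/(30 - 3) - 1774) = sqrt((120 + 30 - 15)/27 - 1774) = sqrt((1/27)*135 - 1774) = sqrt(5 - 1774) = sqrt(-1769) = I*sqrt(1769)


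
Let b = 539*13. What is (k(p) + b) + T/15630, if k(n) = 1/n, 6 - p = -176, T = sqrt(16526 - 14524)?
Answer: 1275275/182 + sqrt(2002)/15630 ≈ 7007.0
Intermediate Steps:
b = 7007
T = sqrt(2002) ≈ 44.744
p = 182 (p = 6 - 1*(-176) = 6 + 176 = 182)
(k(p) + b) + T/15630 = (1/182 + 7007) + sqrt(2002)/15630 = (1/182 + 7007) + sqrt(2002)*(1/15630) = 1275275/182 + sqrt(2002)/15630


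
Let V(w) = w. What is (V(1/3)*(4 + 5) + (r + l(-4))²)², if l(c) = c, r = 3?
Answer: 16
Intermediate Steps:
(V(1/3)*(4 + 5) + (r + l(-4))²)² = ((4 + 5)/3 + (3 - 4)²)² = ((⅓)*9 + (-1)²)² = (3 + 1)² = 4² = 16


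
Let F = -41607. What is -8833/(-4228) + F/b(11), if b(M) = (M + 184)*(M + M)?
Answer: -23003471/3023020 ≈ -7.6094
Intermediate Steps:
b(M) = 2*M*(184 + M) (b(M) = (184 + M)*(2*M) = 2*M*(184 + M))
-8833/(-4228) + F/b(11) = -8833/(-4228) - 41607*1/(22*(184 + 11)) = -8833*(-1/4228) - 41607/(2*11*195) = 8833/4228 - 41607/4290 = 8833/4228 - 41607*1/4290 = 8833/4228 - 13869/1430 = -23003471/3023020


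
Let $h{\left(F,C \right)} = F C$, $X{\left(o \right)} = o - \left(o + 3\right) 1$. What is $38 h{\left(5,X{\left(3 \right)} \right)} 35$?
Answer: $-19950$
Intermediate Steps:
$X{\left(o \right)} = -3$ ($X{\left(o \right)} = o - \left(3 + o\right) 1 = o - \left(3 + o\right) = -3$)
$h{\left(F,C \right)} = C F$
$38 h{\left(5,X{\left(3 \right)} \right)} 35 = 38 \left(\left(-3\right) 5\right) 35 = 38 \left(-15\right) 35 = \left(-570\right) 35 = -19950$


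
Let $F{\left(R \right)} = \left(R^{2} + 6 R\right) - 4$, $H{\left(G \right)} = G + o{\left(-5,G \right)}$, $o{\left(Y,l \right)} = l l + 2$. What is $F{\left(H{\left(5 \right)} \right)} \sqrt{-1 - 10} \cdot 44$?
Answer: $53328 i \sqrt{11} \approx 1.7687 \cdot 10^{5} i$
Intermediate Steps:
$o{\left(Y,l \right)} = 2 + l^{2}$ ($o{\left(Y,l \right)} = l^{2} + 2 = 2 + l^{2}$)
$H{\left(G \right)} = 2 + G + G^{2}$ ($H{\left(G \right)} = G + \left(2 + G^{2}\right) = 2 + G + G^{2}$)
$F{\left(R \right)} = -4 + R^{2} + 6 R$
$F{\left(H{\left(5 \right)} \right)} \sqrt{-1 - 10} \cdot 44 = \left(-4 + \left(2 + 5 + 5^{2}\right)^{2} + 6 \left(2 + 5 + 5^{2}\right)\right) \sqrt{-1 - 10} \cdot 44 = \left(-4 + \left(2 + 5 + 25\right)^{2} + 6 \left(2 + 5 + 25\right)\right) \sqrt{-11} \cdot 44 = \left(-4 + 32^{2} + 6 \cdot 32\right) i \sqrt{11} \cdot 44 = \left(-4 + 1024 + 192\right) i \sqrt{11} \cdot 44 = 1212 i \sqrt{11} \cdot 44 = 53328 i \sqrt{11}$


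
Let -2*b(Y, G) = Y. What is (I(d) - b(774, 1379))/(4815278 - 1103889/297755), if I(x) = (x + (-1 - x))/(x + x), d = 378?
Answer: 87114478105/1083931629732756 ≈ 8.0369e-5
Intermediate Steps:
b(Y, G) = -Y/2
I(x) = -1/(2*x)
(I(d) - b(774, 1379))/(4815278 - 1103889/297755) = (-1/2/378 - (-1)*774/2)/(4815278 - 1103889/297755) = (-1/2*1/378 - 1*(-387))/(4815278 - 1103889*1/297755) = (-1/756 + 387)/(4815278 - 1103889/297755) = 292571/(756*(1433771997001/297755)) = (292571/756)*(297755/1433771997001) = 87114478105/1083931629732756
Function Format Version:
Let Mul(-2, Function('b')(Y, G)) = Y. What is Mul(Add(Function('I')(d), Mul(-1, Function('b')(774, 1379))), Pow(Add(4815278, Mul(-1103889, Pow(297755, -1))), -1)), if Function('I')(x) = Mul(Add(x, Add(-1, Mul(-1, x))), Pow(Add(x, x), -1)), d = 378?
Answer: Rational(87114478105, 1083931629732756) ≈ 8.0369e-5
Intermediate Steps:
Function('b')(Y, G) = Mul(Rational(-1, 2), Y)
Function('I')(x) = Mul(Rational(-1, 2), Pow(x, -1)) (Function('I')(x) = Mul(-1, Pow(Mul(2, x), -1)) = Mul(-1, Mul(Rational(1, 2), Pow(x, -1))) = Mul(Rational(-1, 2), Pow(x, -1)))
Mul(Add(Function('I')(d), Mul(-1, Function('b')(774, 1379))), Pow(Add(4815278, Mul(-1103889, Pow(297755, -1))), -1)) = Mul(Add(Mul(Rational(-1, 2), Pow(378, -1)), Mul(-1, Mul(Rational(-1, 2), 774))), Pow(Add(4815278, Mul(-1103889, Pow(297755, -1))), -1)) = Mul(Add(Mul(Rational(-1, 2), Rational(1, 378)), Mul(-1, -387)), Pow(Add(4815278, Mul(-1103889, Rational(1, 297755))), -1)) = Mul(Add(Rational(-1, 756), 387), Pow(Add(4815278, Rational(-1103889, 297755)), -1)) = Mul(Rational(292571, 756), Pow(Rational(1433771997001, 297755), -1)) = Mul(Rational(292571, 756), Rational(297755, 1433771997001)) = Rational(87114478105, 1083931629732756)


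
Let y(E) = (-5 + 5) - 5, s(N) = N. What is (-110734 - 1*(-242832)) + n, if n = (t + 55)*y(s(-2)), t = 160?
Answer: 131023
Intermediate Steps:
y(E) = -5 (y(E) = 0 - 5 = -5)
n = -1075 (n = (160 + 55)*(-5) = 215*(-5) = -1075)
(-110734 - 1*(-242832)) + n = (-110734 - 1*(-242832)) - 1075 = (-110734 + 242832) - 1075 = 132098 - 1075 = 131023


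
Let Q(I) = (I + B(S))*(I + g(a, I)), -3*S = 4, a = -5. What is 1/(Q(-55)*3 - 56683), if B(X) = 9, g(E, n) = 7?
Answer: -1/50059 ≈ -1.9976e-5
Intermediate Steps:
S = -4/3 (S = -1/3*4 = -4/3 ≈ -1.3333)
Q(I) = (7 + I)*(9 + I) (Q(I) = (I + 9)*(I + 7) = (9 + I)*(7 + I) = (7 + I)*(9 + I))
1/(Q(-55)*3 - 56683) = 1/((63 + (-55)**2 + 16*(-55))*3 - 56683) = 1/((63 + 3025 - 880)*3 - 56683) = 1/(2208*3 - 56683) = 1/(6624 - 56683) = 1/(-50059) = -1/50059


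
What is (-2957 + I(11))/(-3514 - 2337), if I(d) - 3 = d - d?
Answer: 2954/5851 ≈ 0.50487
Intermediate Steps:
I(d) = 3 (I(d) = 3 + (d - d) = 3 + 0 = 3)
(-2957 + I(11))/(-3514 - 2337) = (-2957 + 3)/(-3514 - 2337) = -2954/(-5851) = -2954*(-1/5851) = 2954/5851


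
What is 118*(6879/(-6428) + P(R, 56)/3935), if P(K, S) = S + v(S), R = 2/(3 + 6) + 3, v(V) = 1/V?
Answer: -22061454109/177059260 ≈ -124.60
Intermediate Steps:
R = 29/9 (R = 2/9 + 3 = 29/9 ≈ 3.2222)
P(K, S) = S + 1/S
118*(6879/(-6428) + P(R, 56)/3935) = 118*(6879/(-6428) + (56 + 1/56)/3935) = 118*(6879*(-1/6428) + (56 + 1/56)*(1/3935)) = 118*(-6879/6428 + (3137/56)*(1/3935)) = 118*(-6879/6428 + 3137/220360) = 118*(-373922951/354118520) = -22061454109/177059260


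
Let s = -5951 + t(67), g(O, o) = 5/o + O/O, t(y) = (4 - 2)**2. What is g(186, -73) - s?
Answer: 434199/73 ≈ 5947.9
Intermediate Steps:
t(y) = 4 (t(y) = 2**2 = 4)
g(O, o) = 1 + 5/o (g(O, o) = 5/o + 1 = 1 + 5/o)
s = -5947 (s = -5951 + 4 = -5947)
g(186, -73) - s = (5 - 73)/(-73) - 1*(-5947) = -1/73*(-68) + 5947 = 68/73 + 5947 = 434199/73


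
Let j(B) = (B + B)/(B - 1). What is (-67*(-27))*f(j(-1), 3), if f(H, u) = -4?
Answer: -7236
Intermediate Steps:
j(B) = 2*B/(-1 + B) (j(B) = (2*B)/(-1 + B) = 2*B/(-1 + B))
(-67*(-27))*f(j(-1), 3) = -67*(-27)*(-4) = 1809*(-4) = -7236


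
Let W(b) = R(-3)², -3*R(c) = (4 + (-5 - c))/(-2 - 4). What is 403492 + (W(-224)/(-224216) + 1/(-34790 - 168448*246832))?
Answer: 5105760346296392475625/12653932039041888 ≈ 4.0349e+5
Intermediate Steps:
R(c) = -1/18 - c/18 (R(c) = -(4 + (-5 - c))/(3*(-2 - 4)) = -(-1 - c)/(3*(-6)) = -(-1 - c)*(-1)/(3*6) = -(⅙ + c/6)/3 = -1/18 - c/18)
W(b) = 1/81 (W(b) = (-1/18 - 1/18*(-3))² = (-1/18 + ⅙)² = (⅑)² = 1/81)
403492 + (W(-224)/(-224216) + 1/(-34790 - 168448*246832)) = 403492 + ((1/81)/(-224216) + 1/(-34790 - 168448*246832)) = 403492 + ((1/81)*(-1/224216) + (1/246832)/(-203238)) = 403492 + (-1/18161496 - 1/203238*1/246832) = 403492 + (-1/18161496 - 1/50165642016) = 403492 - 696997271/12653932039041888 = 5105760346296392475625/12653932039041888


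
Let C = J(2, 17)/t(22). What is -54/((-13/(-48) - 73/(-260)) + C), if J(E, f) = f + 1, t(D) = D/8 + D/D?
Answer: -168480/16697 ≈ -10.090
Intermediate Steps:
t(D) = 1 + D/8 (t(D) = D*(⅛) + 1 = D/8 + 1 = 1 + D/8)
J(E, f) = 1 + f
C = 24/5 (C = (1 + 17)/(1 + (⅛)*22) = 18/(1 + 11/4) = 18/(15/4) = 18*(4/15) = 24/5 ≈ 4.8000)
-54/((-13/(-48) - 73/(-260)) + C) = -54/((-13/(-48) - 73/(-260)) + 24/5) = -54/((-13*(-1/48) - 73*(-1/260)) + 24/5) = -54/((13/48 + 73/260) + 24/5) = -54/(1721/3120 + 24/5) = -54/16697/3120 = -54*3120/16697 = -168480/16697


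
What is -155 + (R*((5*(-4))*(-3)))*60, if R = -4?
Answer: -14555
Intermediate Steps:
-155 + (R*((5*(-4))*(-3)))*60 = -155 - 4*5*(-4)*(-3)*60 = -155 - (-80)*(-3)*60 = -155 - 4*60*60 = -155 - 240*60 = -155 - 14400 = -14555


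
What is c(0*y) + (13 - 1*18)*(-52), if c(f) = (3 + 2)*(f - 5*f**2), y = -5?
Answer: 260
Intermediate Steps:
c(f) = -25*f**2 + 5*f (c(f) = 5*(f - 5*f**2) = -25*f**2 + 5*f)
c(0*y) + (13 - 1*18)*(-52) = 5*(0*(-5))*(1 - 0*(-5)) + (13 - 1*18)*(-52) = 5*0*(1 - 5*0) + (13 - 18)*(-52) = 5*0*(1 + 0) - 5*(-52) = 5*0*1 + 260 = 0 + 260 = 260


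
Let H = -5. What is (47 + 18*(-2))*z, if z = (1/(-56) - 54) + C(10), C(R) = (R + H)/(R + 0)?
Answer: -32967/56 ≈ -588.70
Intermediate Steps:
C(R) = (-5 + R)/R (C(R) = (R - 5)/(R + 0) = (-5 + R)/R)
z = -2997/56 (z = (1/(-56) - 54) + (-5 + 10)/10 = (-1/56 - 54) + (1/10)*5 = -3025/56 + 1/2 = -2997/56 ≈ -53.518)
(47 + 18*(-2))*z = (47 + 18*(-2))*(-2997/56) = (47 - 36)*(-2997/56) = 11*(-2997/56) = -32967/56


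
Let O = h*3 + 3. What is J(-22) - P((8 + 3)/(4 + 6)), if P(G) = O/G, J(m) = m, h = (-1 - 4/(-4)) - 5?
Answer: -122/11 ≈ -11.091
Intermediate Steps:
h = -5 (h = (-1 - 4*(-¼)) - 5 = (-1 + 1) - 5 = 0 - 5 = -5)
O = -12 (O = -5*3 + 3 = -15 + 3 = -12)
P(G) = -12/G
J(-22) - P((8 + 3)/(4 + 6)) = -22 - (-12)/((8 + 3)/(4 + 6)) = -22 - (-12)/(11/10) = -22 - (-12)/(11*(⅒)) = -22 - (-12)/11/10 = -22 - (-12)*10/11 = -22 - 1*(-120/11) = -22 + 120/11 = -122/11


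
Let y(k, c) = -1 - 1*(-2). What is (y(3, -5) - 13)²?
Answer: 144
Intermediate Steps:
y(k, c) = 1 (y(k, c) = -1 + 2 = 1)
(y(3, -5) - 13)² = (1 - 13)² = (-12)² = 144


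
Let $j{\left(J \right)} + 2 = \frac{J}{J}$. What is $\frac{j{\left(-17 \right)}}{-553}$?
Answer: $\frac{1}{553} \approx 0.0018083$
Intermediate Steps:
$j{\left(J \right)} = -1$ ($j{\left(J \right)} = -2 + \frac{J}{J} = -2 + 1 = -1$)
$\frac{j{\left(-17 \right)}}{-553} = - \frac{1}{-553} = \left(-1\right) \left(- \frac{1}{553}\right) = \frac{1}{553}$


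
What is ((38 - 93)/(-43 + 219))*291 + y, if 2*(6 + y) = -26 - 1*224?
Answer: -3551/16 ≈ -221.94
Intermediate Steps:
y = -131 (y = -6 + (-26 - 1*224)/2 = -6 + (-26 - 224)/2 = -6 + (½)*(-250) = -6 - 125 = -131)
((38 - 93)/(-43 + 219))*291 + y = ((38 - 93)/(-43 + 219))*291 - 131 = -55/176*291 - 131 = -55*1/176*291 - 131 = -5/16*291 - 131 = -1455/16 - 131 = -3551/16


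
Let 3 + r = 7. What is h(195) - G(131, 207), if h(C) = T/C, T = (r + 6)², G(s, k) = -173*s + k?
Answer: 875804/39 ≈ 22457.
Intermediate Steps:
r = 4 (r = -3 + 7 = 4)
G(s, k) = k - 173*s
T = 100 (T = (4 + 6)² = 10² = 100)
h(C) = 100/C
h(195) - G(131, 207) = 100/195 - (207 - 173*131) = 100*(1/195) - (207 - 22663) = 20/39 - 1*(-22456) = 20/39 + 22456 = 875804/39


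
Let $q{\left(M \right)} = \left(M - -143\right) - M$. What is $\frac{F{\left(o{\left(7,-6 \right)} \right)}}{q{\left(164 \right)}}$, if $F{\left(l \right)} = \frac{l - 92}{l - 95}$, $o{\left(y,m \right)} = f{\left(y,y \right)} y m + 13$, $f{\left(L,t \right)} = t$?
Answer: $\frac{373}{53768} \approx 0.0069372$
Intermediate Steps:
$o{\left(y,m \right)} = 13 + m y^{2}$ ($o{\left(y,m \right)} = y y m + 13 = y^{2} m + 13 = m y^{2} + 13 = 13 + m y^{2}$)
$F{\left(l \right)} = \frac{-92 + l}{-95 + l}$
$q{\left(M \right)} = 143$ ($q{\left(M \right)} = \left(M + 143\right) - M = \left(143 + M\right) - M = 143$)
$\frac{F{\left(o{\left(7,-6 \right)} \right)}}{q{\left(164 \right)}} = \frac{\frac{1}{-95 + \left(13 - 6 \cdot 7^{2}\right)} \left(-92 + \left(13 - 6 \cdot 7^{2}\right)\right)}{143} = \frac{-92 + \left(13 - 294\right)}{-95 + \left(13 - 294\right)} \frac{1}{143} = \frac{-92 - 281}{-95 - 281} \cdot \frac{1}{143} = \frac{1}{-376} \left(-373\right) \frac{1}{143} = \left(- \frac{1}{376}\right) \left(-373\right) \frac{1}{143} = \frac{373}{376} \cdot \frac{1}{143} = \frac{373}{53768}$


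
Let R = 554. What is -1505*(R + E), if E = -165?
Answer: -585445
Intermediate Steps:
-1505*(R + E) = -1505*(554 - 165) = -1505*389 = -585445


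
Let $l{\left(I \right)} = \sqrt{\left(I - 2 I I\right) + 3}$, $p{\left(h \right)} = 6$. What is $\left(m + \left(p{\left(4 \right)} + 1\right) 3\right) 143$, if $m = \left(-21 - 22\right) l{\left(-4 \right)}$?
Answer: $3003 - 6149 i \sqrt{33} \approx 3003.0 - 35323.0 i$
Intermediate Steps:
$l{\left(I \right)} = \sqrt{3 + I - 2 I^{2}}$ ($l{\left(I \right)} = \sqrt{\left(I - 2 I^{2}\right) + 3} = \sqrt{3 + I - 2 I^{2}}$)
$m = - 43 i \sqrt{33}$ ($m = \left(-21 - 22\right) \sqrt{3 - 4 - 2 \left(-4\right)^{2}} = - 43 \sqrt{3 - 4 - 32} = - 43 \sqrt{-33} = - 43 i \sqrt{33} \approx - 247.02 i$)
$\left(m + \left(p{\left(4 \right)} + 1\right) 3\right) 143 = \left(- 43 i \sqrt{33} + \left(6 + 1\right) 3\right) 143 = \left(- 43 i \sqrt{33} + 7 \cdot 3\right) 143 = \left(- 43 i \sqrt{33} + 21\right) 143 = \left(21 - 43 i \sqrt{33}\right) 143 = 3003 - 6149 i \sqrt{33}$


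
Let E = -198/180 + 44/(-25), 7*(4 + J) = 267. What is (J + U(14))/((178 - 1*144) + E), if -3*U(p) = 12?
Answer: 10550/10899 ≈ 0.96798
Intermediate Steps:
U(p) = -4 (U(p) = -1/3*12 = -4)
J = 239/7 (J = -4 + (1/7)*267 = -4 + 267/7 = 239/7 ≈ 34.143)
E = -143/50 (E = -198*1/180 + 44*(-1/25) = -11/10 - 44/25 = -143/50 ≈ -2.8600)
(J + U(14))/((178 - 1*144) + E) = (239/7 - 4)/((178 - 1*144) - 143/50) = 211/(7*((178 - 144) - 143/50)) = 211/(7*(34 - 143/50)) = 211/(7*(1557/50)) = (211/7)*(50/1557) = 10550/10899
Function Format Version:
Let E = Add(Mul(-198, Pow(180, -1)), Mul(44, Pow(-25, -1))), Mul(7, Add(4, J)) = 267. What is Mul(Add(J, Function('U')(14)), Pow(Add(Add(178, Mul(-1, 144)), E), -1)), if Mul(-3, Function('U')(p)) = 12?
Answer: Rational(10550, 10899) ≈ 0.96798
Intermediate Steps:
Function('U')(p) = -4 (Function('U')(p) = Mul(Rational(-1, 3), 12) = -4)
J = Rational(239, 7) (J = Add(-4, Mul(Rational(1, 7), 267)) = Add(-4, Rational(267, 7)) = Rational(239, 7) ≈ 34.143)
E = Rational(-143, 50) (E = Add(Mul(-198, Rational(1, 180)), Mul(44, Rational(-1, 25))) = Add(Rational(-11, 10), Rational(-44, 25)) = Rational(-143, 50) ≈ -2.8600)
Mul(Add(J, Function('U')(14)), Pow(Add(Add(178, Mul(-1, 144)), E), -1)) = Mul(Add(Rational(239, 7), -4), Pow(Add(Add(178, Mul(-1, 144)), Rational(-143, 50)), -1)) = Mul(Rational(211, 7), Pow(Add(Add(178, -144), Rational(-143, 50)), -1)) = Mul(Rational(211, 7), Pow(Add(34, Rational(-143, 50)), -1)) = Mul(Rational(211, 7), Pow(Rational(1557, 50), -1)) = Mul(Rational(211, 7), Rational(50, 1557)) = Rational(10550, 10899)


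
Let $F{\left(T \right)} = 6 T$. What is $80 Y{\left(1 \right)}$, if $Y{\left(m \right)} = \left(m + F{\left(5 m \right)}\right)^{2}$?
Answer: $76880$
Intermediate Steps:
$Y{\left(m \right)} = 961 m^{2}$ ($Y{\left(m \right)} = \left(m + 6 \cdot 5 m\right)^{2} = \left(m + 30 m\right)^{2} = \left(31 m\right)^{2} = 961 m^{2}$)
$80 Y{\left(1 \right)} = 80 \cdot 961 \cdot 1^{2} = 80 \cdot 961 \cdot 1 = 80 \cdot 961 = 76880$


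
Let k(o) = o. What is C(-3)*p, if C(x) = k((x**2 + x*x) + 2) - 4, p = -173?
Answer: -2768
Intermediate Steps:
C(x) = -2 + 2*x**2 (C(x) = ((x**2 + x*x) + 2) - 4 = ((x**2 + x**2) + 2) - 4 = (2*x**2 + 2) - 4 = (2 + 2*x**2) - 4 = -2 + 2*x**2)
C(-3)*p = (-2 + 2*(-3)**2)*(-173) = (-2 + 2*9)*(-173) = (-2 + 18)*(-173) = 16*(-173) = -2768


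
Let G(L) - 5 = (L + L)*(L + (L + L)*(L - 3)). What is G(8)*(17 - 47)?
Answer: -42390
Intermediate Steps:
G(L) = 5 + 2*L*(L + 2*L*(-3 + L)) (G(L) = 5 + (L + L)*(L + (L + L)*(L - 3)) = 5 + (2*L)*(L + (2*L)*(-3 + L)) = 5 + (2*L)*(L + 2*L*(-3 + L)) = 5 + 2*L*(L + 2*L*(-3 + L)))
G(8)*(17 - 47) = (5 - 10*8**2 + 4*8**3)*(17 - 47) = (5 - 10*64 + 4*512)*(-30) = (5 - 640 + 2048)*(-30) = 1413*(-30) = -42390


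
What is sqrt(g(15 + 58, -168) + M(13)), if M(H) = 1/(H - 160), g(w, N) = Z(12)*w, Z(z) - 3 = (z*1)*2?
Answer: 2*sqrt(217302)/21 ≈ 44.396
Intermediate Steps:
Z(z) = 3 + 2*z (Z(z) = 3 + (z*1)*2 = 3 + z*2 = 3 + 2*z)
g(w, N) = 27*w (g(w, N) = (3 + 2*12)*w = (3 + 24)*w = 27*w)
M(H) = 1/(-160 + H)
sqrt(g(15 + 58, -168) + M(13)) = sqrt(27*(15 + 58) + 1/(-160 + 13)) = sqrt(27*73 + 1/(-147)) = sqrt(1971 - 1/147) = sqrt(289736/147) = 2*sqrt(217302)/21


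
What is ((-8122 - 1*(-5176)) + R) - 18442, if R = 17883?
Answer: -3505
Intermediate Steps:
((-8122 - 1*(-5176)) + R) - 18442 = ((-8122 - 1*(-5176)) + 17883) - 18442 = ((-8122 + 5176) + 17883) - 18442 = (-2946 + 17883) - 18442 = 14937 - 18442 = -3505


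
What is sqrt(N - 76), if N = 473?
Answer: sqrt(397) ≈ 19.925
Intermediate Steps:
sqrt(N - 76) = sqrt(473 - 76) = sqrt(397)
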